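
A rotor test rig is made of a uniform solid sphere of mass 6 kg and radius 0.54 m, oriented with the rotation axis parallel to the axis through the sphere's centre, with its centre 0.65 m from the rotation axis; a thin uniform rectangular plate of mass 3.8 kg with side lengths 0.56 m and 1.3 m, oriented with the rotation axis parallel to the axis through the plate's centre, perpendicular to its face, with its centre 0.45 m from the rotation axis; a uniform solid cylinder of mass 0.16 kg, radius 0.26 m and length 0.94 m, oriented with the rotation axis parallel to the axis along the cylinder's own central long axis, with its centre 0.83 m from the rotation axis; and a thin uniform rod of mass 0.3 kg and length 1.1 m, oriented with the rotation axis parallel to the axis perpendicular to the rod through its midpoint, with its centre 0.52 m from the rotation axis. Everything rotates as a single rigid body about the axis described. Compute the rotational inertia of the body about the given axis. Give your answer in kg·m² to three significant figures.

Solid sphere: I_cm = (2/5)MR² = (2/5)(6)(0.54)² = 0.69984 kg·m²; centre at d = 0.65 m, so the parallel axis theorem gives I = 0.69984 + (6)(0.65)² = 3.2348 kg·m².
Rectangular plate: I_cm = (1/12)M(a²+b²) = (1/12)(3.8)[(0.56)² + (1.3)²] = 0.63447 kg·m²; centre at d = 0.45 m, so the parallel axis theorem gives I = 0.63447 + (3.8)(0.45)² = 1.404 kg·m².
Solid cylinder: I_cm = (1/2)MR² = (1/2)(0.16)(0.26)² = 0.005408 kg·m²; centre at d = 0.83 m, so the parallel axis theorem gives I = 0.005408 + (0.16)(0.83)² = 0.11563 kg·m².
Thin rod: I_cm = (1/12)ML² = (1/12)(0.3)(1.1)² = 0.03025 kg·m²; centre at d = 0.52 m, so the parallel axis theorem gives I = 0.03025 + (0.3)(0.52)² = 0.11137 kg·m².
Total I = 3.2348 + 1.404 + 0.11563 + 0.11137 = 4.8658 kg·m².

4.87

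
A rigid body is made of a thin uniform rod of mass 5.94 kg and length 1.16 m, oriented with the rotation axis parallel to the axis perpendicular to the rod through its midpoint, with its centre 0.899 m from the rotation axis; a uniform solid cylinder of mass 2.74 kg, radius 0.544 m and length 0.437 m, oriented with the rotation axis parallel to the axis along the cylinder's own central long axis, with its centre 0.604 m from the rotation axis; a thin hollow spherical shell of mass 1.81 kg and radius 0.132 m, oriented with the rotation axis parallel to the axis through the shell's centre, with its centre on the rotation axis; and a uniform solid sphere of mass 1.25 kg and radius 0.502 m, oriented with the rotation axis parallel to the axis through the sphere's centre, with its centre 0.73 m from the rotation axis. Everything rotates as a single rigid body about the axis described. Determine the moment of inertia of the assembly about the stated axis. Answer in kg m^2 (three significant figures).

Thin rod: I_cm = (1/12)ML² = (1/12)(5.94)(1.16)² = 0.66607 kg m^2; centre at d = 0.899 m, so the parallel axis theorem gives I = 0.66607 + (5.94)(0.899)² = 5.4668 kg m^2.
Solid cylinder: I_cm = (1/2)MR² = (1/2)(2.74)(0.544)² = 0.40543 kg m^2; centre at d = 0.604 m, so the parallel axis theorem gives I = 0.40543 + (2.74)(0.604)² = 1.405 kg m^2.
Spherical shell: I_cm = (2/3)MR² = (2/3)(1.81)(0.132)² = 0.021025 kg m^2; axis through the centre, so I = 0.021025 kg m^2.
Solid sphere: I_cm = (2/5)MR² = (2/5)(1.25)(0.502)² = 0.126 kg m^2; centre at d = 0.73 m, so the parallel axis theorem gives I = 0.126 + (1.25)(0.73)² = 0.79213 kg m^2.
Total I = 5.4668 + 1.405 + 0.021025 + 0.79213 = 7.685 kg m^2.

7.68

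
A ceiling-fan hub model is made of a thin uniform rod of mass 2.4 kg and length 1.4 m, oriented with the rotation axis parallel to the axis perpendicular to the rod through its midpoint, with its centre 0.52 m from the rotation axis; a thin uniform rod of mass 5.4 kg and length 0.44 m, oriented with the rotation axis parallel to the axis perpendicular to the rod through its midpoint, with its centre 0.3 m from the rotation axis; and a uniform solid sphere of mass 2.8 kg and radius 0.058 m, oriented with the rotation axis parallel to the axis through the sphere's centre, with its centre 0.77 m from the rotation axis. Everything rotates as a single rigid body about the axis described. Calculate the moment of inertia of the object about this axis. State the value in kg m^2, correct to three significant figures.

3.28

Thin rod: I_cm = (1/12)ML² = (1/12)(2.4)(1.4)² = 0.392 kg m^2; centre at d = 0.52 m, so the parallel axis theorem gives I = 0.392 + (2.4)(0.52)² = 1.041 kg m^2.
Thin rod: I_cm = (1/12)ML² = (1/12)(5.4)(0.44)² = 0.08712 kg m^2; centre at d = 0.3 m, so the parallel axis theorem gives I = 0.08712 + (5.4)(0.3)² = 0.57312 kg m^2.
Solid sphere: I_cm = (2/5)MR² = (2/5)(2.8)(0.058)² = 0.0037677 kg m^2; centre at d = 0.77 m, so the parallel axis theorem gives I = 0.0037677 + (2.8)(0.77)² = 1.6639 kg m^2.
Total I = 1.041 + 0.57312 + 1.6639 = 3.278 kg m^2.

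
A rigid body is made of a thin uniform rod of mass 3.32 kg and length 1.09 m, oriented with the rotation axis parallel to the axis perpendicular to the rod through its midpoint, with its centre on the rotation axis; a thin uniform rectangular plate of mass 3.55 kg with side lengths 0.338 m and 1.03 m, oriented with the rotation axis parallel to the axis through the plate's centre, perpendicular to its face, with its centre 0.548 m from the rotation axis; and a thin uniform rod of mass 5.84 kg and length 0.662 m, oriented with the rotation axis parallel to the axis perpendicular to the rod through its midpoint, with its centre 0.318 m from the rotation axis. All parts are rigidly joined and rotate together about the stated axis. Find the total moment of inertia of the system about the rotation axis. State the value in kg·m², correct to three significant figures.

2.55

Thin rod: I_cm = (1/12)ML² = (1/12)(3.32)(1.09)² = 0.32871 kg·m²; axis through the centre, so I = 0.32871 kg·m².
Rectangular plate: I_cm = (1/12)M(a²+b²) = (1/12)(3.55)[(0.338)² + (1.03)²] = 0.34765 kg·m²; centre at d = 0.548 m, so the parallel axis theorem gives I = 0.34765 + (3.55)(0.548)² = 1.4137 kg·m².
Thin rod: I_cm = (1/12)ML² = (1/12)(5.84)(0.662)² = 0.21328 kg·m²; centre at d = 0.318 m, so the parallel axis theorem gives I = 0.21328 + (5.84)(0.318)² = 0.80384 kg·m².
Total I = 0.32871 + 1.4137 + 0.80384 = 2.5463 kg·m².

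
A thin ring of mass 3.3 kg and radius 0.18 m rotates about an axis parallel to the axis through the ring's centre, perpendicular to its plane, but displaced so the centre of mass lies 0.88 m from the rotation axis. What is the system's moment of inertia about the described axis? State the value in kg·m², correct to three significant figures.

I_cm = MR² = (3.3)(0.18)² = 0.10692 kg·m²; centre at d = 0.88 m, so I = I_cm + Md² gives I = 0.10692 + (3.3)(0.88)² = 2.6624 kg·m².

2.66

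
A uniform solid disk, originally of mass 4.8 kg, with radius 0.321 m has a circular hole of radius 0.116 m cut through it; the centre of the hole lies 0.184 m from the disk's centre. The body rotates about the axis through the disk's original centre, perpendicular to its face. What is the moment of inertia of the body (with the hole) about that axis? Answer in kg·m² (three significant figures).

0.222

Unpierced body about its centre: I₀ = (1/2)MR² = (1/2)(4.8)(0.321)² = 0.2473 kg·m².
The removed disk has mass m = M·(r/R)² = (4.8)(0.116/0.321)² = 0.62683 kg (same uniform areal density).
Its moment of inertia about the rotation axis (parallel-axis theorem): I_hole = (1/2)mr² + md² = (1/2)(0.62683)(0.116)² + (0.62683)(0.184)² = 0.025439 kg·m².
Treating the hole as negative mass, I = I₀ − I_hole = 0.2473 − 0.025439 = 0.22186 kg·m².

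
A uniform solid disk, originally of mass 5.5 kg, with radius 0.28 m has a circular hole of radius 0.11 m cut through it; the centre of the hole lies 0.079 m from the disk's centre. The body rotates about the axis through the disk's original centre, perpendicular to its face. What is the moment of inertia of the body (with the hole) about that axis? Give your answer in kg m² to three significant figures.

Unpierced body about its centre: I₀ = (1/2)MR² = (1/2)(5.5)(0.28)² = 0.2156 kg m².
The removed disk has mass m = M·(r/R)² = (5.5)(0.11/0.28)² = 0.84885 kg (same uniform areal density).
Its moment of inertia about the rotation axis (parallel-axis theorem): I_hole = (1/2)mr² + md² = (1/2)(0.84885)(0.11)² + (0.84885)(0.079)² = 0.010433 kg m².
Treating the hole as negative mass, I = I₀ − I_hole = 0.2156 − 0.010433 = 0.20517 kg m².

0.205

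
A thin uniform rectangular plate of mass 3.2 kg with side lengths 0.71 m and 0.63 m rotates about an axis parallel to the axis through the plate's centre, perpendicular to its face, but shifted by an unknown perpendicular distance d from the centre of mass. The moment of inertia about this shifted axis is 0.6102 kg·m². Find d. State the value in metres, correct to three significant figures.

About the centre-of-mass axis, I_cm = (1/12)M(a²+b²) = (1/12)(3.2)[(0.71)² + (0.63)²] = 0.24027 kg·m².
Parallel axis theorem: I = I_cm + Md², so Md² = 0.6102 − 0.24027 = 0.36993 kg·m².
d = √(0.36993 / 3.2) = 0.34001 m.

0.340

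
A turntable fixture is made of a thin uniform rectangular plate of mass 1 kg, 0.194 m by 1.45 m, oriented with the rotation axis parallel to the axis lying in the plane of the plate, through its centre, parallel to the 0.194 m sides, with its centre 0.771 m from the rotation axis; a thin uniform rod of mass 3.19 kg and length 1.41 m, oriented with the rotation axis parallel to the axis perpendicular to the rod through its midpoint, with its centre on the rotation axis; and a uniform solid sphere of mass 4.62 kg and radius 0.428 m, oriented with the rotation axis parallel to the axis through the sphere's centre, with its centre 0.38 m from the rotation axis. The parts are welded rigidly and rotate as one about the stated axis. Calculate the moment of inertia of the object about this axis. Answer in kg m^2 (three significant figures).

Rectangular plate: I_cm = (1/12)Mb² = (1/12)(1)(1.45)² = 0.17521 kg m^2; centre at d = 0.771 m, so I = I_cm + Md² gives I = 0.17521 + (1)(0.771)² = 0.76965 kg m^2.
Thin rod: I_cm = (1/12)ML² = (1/12)(3.19)(1.41)² = 0.5285 kg m^2; axis through the centre, so I = 0.5285 kg m^2.
Solid sphere: I_cm = (2/5)MR² = (2/5)(4.62)(0.428)² = 0.33852 kg m^2; centre at d = 0.38 m, so I = I_cm + Md² gives I = 0.33852 + (4.62)(0.38)² = 1.0057 kg m^2.
Total I = 0.76965 + 0.5285 + 1.0057 = 2.3038 kg m^2.

2.30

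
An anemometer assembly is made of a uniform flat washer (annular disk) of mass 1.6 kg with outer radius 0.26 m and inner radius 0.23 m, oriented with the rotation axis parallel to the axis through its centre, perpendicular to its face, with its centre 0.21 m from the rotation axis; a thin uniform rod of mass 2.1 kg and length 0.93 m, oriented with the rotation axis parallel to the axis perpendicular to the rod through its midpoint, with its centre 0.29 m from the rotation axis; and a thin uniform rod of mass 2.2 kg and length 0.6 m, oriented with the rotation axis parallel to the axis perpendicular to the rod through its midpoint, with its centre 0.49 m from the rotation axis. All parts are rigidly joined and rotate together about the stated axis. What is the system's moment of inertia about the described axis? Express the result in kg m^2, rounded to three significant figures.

1.09

Annular disk: I_cm = (1/2)M(R²+r²) = (1/2)(1.6)[(0.26)² + (0.23)²] = 0.0964 kg m^2; centre at d = 0.21 m, so the parallel axis theorem gives I = 0.0964 + (1.6)(0.21)² = 0.16696 kg m^2.
Thin rod: I_cm = (1/12)ML² = (1/12)(2.1)(0.93)² = 0.15136 kg m^2; centre at d = 0.29 m, so the parallel axis theorem gives I = 0.15136 + (2.1)(0.29)² = 0.32797 kg m^2.
Thin rod: I_cm = (1/12)ML² = (1/12)(2.2)(0.6)² = 0.066 kg m^2; centre at d = 0.49 m, so the parallel axis theorem gives I = 0.066 + (2.2)(0.49)² = 0.59422 kg m^2.
Total I = 0.16696 + 0.32797 + 0.59422 = 1.0891 kg m^2.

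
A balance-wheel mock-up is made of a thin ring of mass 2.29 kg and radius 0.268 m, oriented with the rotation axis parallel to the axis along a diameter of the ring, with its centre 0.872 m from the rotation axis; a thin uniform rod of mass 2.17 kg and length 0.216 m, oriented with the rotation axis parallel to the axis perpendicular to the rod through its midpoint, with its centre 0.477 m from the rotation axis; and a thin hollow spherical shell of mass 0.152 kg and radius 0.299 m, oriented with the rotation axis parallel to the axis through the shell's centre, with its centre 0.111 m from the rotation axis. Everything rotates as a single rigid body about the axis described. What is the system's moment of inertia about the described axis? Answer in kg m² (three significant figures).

Thin ring: I_cm = (1/2)MR² = (1/2)(2.29)(0.268)² = 0.082238 kg m²; centre at d = 0.872 m, so the parallel axis theorem gives I = 0.082238 + (2.29)(0.872)² = 1.8235 kg m².
Thin rod: I_cm = (1/12)ML² = (1/12)(2.17)(0.216)² = 0.008437 kg m²; centre at d = 0.477 m, so the parallel axis theorem gives I = 0.008437 + (2.17)(0.477)² = 0.50217 kg m².
Spherical shell: I_cm = (2/3)MR² = (2/3)(0.152)(0.299)² = 0.0090593 kg m²; centre at d = 0.111 m, so the parallel axis theorem gives I = 0.0090593 + (0.152)(0.111)² = 0.010932 kg m².
Total I = 1.8235 + 0.50217 + 0.010932 = 2.3366 kg m².

2.34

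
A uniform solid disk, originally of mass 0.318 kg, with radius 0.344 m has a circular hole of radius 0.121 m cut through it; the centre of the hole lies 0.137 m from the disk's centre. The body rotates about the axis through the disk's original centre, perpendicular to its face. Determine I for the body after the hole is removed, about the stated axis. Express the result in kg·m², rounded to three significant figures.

0.0178

Unpierced body about its centre: I₀ = (1/2)MR² = (1/2)(0.318)(0.344)² = 0.018815 kg·m².
The removed disk has mass m = M·(r/R)² = (0.318)(0.121/0.344)² = 0.039344 kg (same uniform areal density).
Its moment of inertia about the rotation axis (parallel-axis theorem): I_hole = (1/2)mr² + md² = (1/2)(0.039344)(0.121)² + (0.039344)(0.137)² = 0.0010265 kg·m².
Treating the hole as negative mass, I = I₀ − I_hole = 0.018815 − 0.0010265 = 0.017789 kg·m².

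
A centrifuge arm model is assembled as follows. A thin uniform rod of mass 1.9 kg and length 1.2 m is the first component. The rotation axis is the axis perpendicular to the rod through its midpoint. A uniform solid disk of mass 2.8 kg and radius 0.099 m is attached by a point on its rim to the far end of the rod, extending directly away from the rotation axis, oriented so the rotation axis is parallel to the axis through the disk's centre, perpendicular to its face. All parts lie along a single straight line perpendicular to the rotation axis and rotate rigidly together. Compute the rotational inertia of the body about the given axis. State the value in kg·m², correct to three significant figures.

Thin rod: I_cm = (1/12)ML² = (1/12)(1.9)(1.2)² = 0.228 kg·m²; axis through the centre, so I = 0.228 kg·m².
Solid disk: I_cm = (1/2)MR² = (1/2)(2.8)(0.099)² = 0.013721 kg·m²; centre at d = 0.6 + 0.099 = 0.699 m, so the parallel axis theorem gives I = 0.013721 + (2.8)(0.699)² = 1.3818 kg·m².
Total I = 0.228 + 1.3818 = 1.6098 kg·m².

1.61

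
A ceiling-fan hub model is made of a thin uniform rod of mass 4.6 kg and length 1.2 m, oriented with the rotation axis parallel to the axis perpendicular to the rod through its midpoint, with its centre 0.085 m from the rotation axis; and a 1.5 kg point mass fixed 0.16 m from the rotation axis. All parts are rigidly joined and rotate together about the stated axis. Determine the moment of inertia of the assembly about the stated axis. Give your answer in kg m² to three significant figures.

0.624

Thin rod: I_cm = (1/12)ML² = (1/12)(4.6)(1.2)² = 0.552 kg m²; centre at d = 0.085 m, so the parallel axis theorem gives I = 0.552 + (4.6)(0.085)² = 0.58523 kg m².
Point mass: I_cm = 0; centre at d = 0.16 m, so the parallel axis theorem gives I = 0 + (1.5)(0.16)² = 0.0384 kg m².
Total I = 0.58523 + 0.0384 = 0.62363 kg m².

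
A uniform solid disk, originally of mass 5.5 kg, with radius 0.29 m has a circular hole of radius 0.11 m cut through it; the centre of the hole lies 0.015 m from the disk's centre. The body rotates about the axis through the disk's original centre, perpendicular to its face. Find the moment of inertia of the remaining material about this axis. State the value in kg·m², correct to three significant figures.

Unpierced body about its centre: I₀ = (1/2)MR² = (1/2)(5.5)(0.29)² = 0.23127 kg·m².
The removed disk has mass m = M·(r/R)² = (5.5)(0.11/0.29)² = 0.79132 kg (same uniform areal density).
Its moment of inertia about the rotation axis (parallel-axis theorem): I_hole = (1/2)mr² + md² = (1/2)(0.79132)(0.11)² + (0.79132)(0.015)² = 0.0049655 kg·m².
Treating the hole as negative mass, I = I₀ − I_hole = 0.23127 − 0.0049655 = 0.22631 kg·m².

0.226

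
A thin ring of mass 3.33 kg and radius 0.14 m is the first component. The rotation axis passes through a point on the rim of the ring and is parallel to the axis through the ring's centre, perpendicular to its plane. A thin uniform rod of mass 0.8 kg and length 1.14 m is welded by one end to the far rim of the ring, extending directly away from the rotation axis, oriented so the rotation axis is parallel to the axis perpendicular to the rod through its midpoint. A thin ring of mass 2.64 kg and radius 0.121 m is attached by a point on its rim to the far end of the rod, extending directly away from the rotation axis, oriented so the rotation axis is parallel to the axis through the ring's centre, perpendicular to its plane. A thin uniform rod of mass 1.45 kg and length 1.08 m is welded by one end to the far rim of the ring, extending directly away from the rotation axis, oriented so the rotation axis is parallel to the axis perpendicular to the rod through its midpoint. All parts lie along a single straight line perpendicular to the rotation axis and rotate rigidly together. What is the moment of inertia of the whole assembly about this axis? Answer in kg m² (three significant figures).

Thin ring: I_cm = MR² = (3.33)(0.14)² = 0.065268 kg m²; centre at d = 0.14 m, so I = I_cm + Md² gives I = 0.065268 + (3.33)(0.14)² = 0.13054 kg m².
Thin rod: I_cm = (1/12)ML² = (1/12)(0.8)(1.14)² = 0.08664 kg m²; centre at d = 0.14 + 0.14 + 0.57 = 0.85 m, so I = I_cm + Md² gives I = 0.08664 + (0.8)(0.85)² = 0.66464 kg m².
Thin ring: I_cm = MR² = (2.64)(0.121)² = 0.038652 kg m²; centre at d = 0.14 + 0.14 + 0.57 + 0.57 + 0.121 = 1.541 m, so I = I_cm + Md² gives I = 0.038652 + (2.64)(1.541)² = 6.3078 kg m².
Thin rod: I_cm = (1/12)ML² = (1/12)(1.45)(1.08)² = 0.14094 kg m²; centre at d = 0.14 + 0.14 + 0.57 + 0.57 + 0.121 + 0.121 + 0.54 = 2.202 m, so I = I_cm + Md² gives I = 0.14094 + (1.45)(2.202)² = 7.1717 kg m².
Total I = 0.13054 + 0.66464 + 6.3078 + 7.1717 = 14.275 kg m².

14.3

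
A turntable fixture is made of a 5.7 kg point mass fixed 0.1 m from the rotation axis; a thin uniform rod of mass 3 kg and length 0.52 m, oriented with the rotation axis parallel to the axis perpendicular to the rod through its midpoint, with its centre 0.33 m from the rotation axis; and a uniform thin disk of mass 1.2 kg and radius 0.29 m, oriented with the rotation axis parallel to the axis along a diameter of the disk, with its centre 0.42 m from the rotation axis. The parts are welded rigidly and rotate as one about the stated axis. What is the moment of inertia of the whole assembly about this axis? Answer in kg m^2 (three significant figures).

0.688

Point mass: I_cm = 0; centre at d = 0.1 m, so I = I_cm + Md² gives I = 0 + (5.7)(0.1)² = 0.057 kg m^2.
Thin rod: I_cm = (1/12)ML² = (1/12)(3)(0.52)² = 0.0676 kg m^2; centre at d = 0.33 m, so I = I_cm + Md² gives I = 0.0676 + (3)(0.33)² = 0.3943 kg m^2.
Thin disk: I_cm = (1/4)MR² = (1/4)(1.2)(0.29)² = 0.02523 kg m^2; centre at d = 0.42 m, so I = I_cm + Md² gives I = 0.02523 + (1.2)(0.42)² = 0.23691 kg m^2.
Total I = 0.057 + 0.3943 + 0.23691 = 0.68821 kg m^2.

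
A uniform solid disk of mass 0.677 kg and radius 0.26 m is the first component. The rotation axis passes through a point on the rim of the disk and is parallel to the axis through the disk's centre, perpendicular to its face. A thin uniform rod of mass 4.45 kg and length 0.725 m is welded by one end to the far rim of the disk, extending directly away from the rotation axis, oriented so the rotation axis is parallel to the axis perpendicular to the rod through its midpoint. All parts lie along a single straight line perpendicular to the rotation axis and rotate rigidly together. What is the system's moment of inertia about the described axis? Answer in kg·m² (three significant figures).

Solid disk: I_cm = (1/2)MR² = (1/2)(0.677)(0.26)² = 0.022883 kg·m²; centre at d = 0.26 m, so the parallel axis theorem gives I = 0.022883 + (0.677)(0.26)² = 0.068648 kg·m².
Thin rod: I_cm = (1/12)ML² = (1/12)(4.45)(0.725)² = 0.19492 kg·m²; centre at d = 0.26 + 0.26 + 0.3625 = 0.8825 m, so the parallel axis theorem gives I = 0.19492 + (4.45)(0.8825)² = 3.6606 kg·m².
Total I = 0.068648 + 3.6606 = 3.7293 kg·m².

3.73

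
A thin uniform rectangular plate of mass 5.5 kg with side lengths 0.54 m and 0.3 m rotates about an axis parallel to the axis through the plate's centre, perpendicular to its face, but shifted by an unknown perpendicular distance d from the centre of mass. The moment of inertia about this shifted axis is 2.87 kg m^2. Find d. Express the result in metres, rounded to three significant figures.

About the centre-of-mass axis, I_cm = (1/12)M(a²+b²) = (1/12)(5.5)[(0.54)² + (0.3)²] = 0.1749 kg m^2.
Parallel axis theorem: I = I_cm + Md², so Md² = 2.87 − 0.1749 = 2.6951 kg m^2.
d = √(2.6951 / 5.5) = 0.70001 m.

0.700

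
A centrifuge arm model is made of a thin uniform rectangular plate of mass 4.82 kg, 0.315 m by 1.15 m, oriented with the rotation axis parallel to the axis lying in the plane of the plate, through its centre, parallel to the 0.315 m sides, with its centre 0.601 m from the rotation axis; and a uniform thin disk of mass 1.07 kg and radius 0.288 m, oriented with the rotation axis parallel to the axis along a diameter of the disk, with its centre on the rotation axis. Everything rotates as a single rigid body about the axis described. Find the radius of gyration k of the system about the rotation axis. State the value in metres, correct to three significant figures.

Rectangular plate: I_cm = (1/12)Mb² = (1/12)(4.82)(1.15)² = 0.5312 kg m^2; centre at d = 0.601 m, so I = I_cm + Md² gives I = 0.5312 + (4.82)(0.601)² = 2.2722 kg m^2.
Thin disk: I_cm = (1/4)MR² = (1/4)(1.07)(0.288)² = 0.022188 kg m^2; axis through the centre, so I = 0.022188 kg m^2.
Total I = 2.2944 kg m^2; total mass M = 5.89 kg.
k = √(I/M) = √(2.2944/5.89) = 0.62413 m.

0.624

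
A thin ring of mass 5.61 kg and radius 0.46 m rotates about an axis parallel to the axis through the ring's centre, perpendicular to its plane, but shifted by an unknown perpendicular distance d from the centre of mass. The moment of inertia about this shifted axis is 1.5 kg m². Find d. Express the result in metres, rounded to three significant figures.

About the centre-of-mass axis, I_cm = MR² = (5.61)(0.46)² = 1.1871 kg m².
Parallel axis theorem: I = I_cm + Md², so Md² = 1.5 − 1.1871 = 0.31292 kg m².
d = √(0.31292 / 5.61) = 0.23618 m.

0.236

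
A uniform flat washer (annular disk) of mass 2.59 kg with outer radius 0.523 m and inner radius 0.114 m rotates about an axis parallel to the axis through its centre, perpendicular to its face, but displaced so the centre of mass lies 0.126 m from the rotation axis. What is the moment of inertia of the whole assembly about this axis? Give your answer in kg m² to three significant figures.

I_cm = (1/2)M(R²+r²) = (1/2)(2.59)[(0.523)² + (0.114)²] = 0.37105 kg m²; centre at d = 0.126 m, so I = I_cm + Md² gives I = 0.37105 + (2.59)(0.126)² = 0.41217 kg m².

0.412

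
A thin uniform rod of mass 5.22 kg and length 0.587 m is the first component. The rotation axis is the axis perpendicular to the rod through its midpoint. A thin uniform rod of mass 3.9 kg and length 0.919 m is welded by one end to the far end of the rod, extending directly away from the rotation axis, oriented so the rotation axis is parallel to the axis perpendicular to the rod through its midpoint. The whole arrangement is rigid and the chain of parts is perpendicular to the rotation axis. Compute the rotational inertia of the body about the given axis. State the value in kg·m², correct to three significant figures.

Thin rod: I_cm = (1/12)ML² = (1/12)(5.22)(0.587)² = 0.14989 kg·m²; axis through the centre, so I = 0.14989 kg·m².
Thin rod: I_cm = (1/12)ML² = (1/12)(3.9)(0.919)² = 0.27448 kg·m²; centre at d = 0.2935 + 0.4595 = 0.753 m, so the parallel axis theorem gives I = 0.27448 + (3.9)(0.753)² = 2.4858 kg·m².
Total I = 0.14989 + 2.4858 = 2.6357 kg·m².

2.64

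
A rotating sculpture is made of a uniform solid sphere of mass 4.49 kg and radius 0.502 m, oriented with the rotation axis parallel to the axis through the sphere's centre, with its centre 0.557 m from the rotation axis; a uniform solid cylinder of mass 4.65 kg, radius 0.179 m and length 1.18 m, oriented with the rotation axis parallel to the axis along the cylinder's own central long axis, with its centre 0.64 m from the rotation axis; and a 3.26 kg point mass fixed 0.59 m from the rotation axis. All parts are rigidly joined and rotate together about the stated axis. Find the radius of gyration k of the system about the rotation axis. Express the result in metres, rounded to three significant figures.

Solid sphere: I_cm = (2/5)MR² = (2/5)(4.49)(0.502)² = 0.4526 kg m^2; centre at d = 0.557 m, so the parallel axis theorem gives I = 0.4526 + (4.49)(0.557)² = 1.8456 kg m^2.
Solid cylinder: I_cm = (1/2)MR² = (1/2)(4.65)(0.179)² = 0.074495 kg m^2; centre at d = 0.64 m, so the parallel axis theorem gives I = 0.074495 + (4.65)(0.64)² = 1.9791 kg m^2.
Point mass: I_cm = 0; centre at d = 0.59 m, so the parallel axis theorem gives I = 0 + (3.26)(0.59)² = 1.1348 kg m^2.
Total I = 4.9596 kg m^2; total mass M = 12.4 kg.
k = √(I/M) = √(4.9596/12.4) = 0.63243 m.

0.632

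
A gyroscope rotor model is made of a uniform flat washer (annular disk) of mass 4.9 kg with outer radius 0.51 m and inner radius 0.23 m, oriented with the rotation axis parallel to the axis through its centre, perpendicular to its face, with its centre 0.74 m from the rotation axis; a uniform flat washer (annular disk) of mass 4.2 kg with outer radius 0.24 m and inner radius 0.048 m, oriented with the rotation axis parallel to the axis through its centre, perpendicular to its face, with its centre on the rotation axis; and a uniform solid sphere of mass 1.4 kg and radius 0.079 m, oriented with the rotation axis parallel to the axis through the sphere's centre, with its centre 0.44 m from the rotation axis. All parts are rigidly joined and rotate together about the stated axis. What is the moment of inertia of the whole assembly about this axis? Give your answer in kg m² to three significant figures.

3.85

Annular disk: I_cm = (1/2)M(R²+r²) = (1/2)(4.9)[(0.51)² + (0.23)²] = 0.76685 kg m²; centre at d = 0.74 m, so the parallel axis theorem gives I = 0.76685 + (4.9)(0.74)² = 3.4501 kg m².
Annular disk: I_cm = (1/2)M(R²+r²) = (1/2)(4.2)[(0.24)² + (0.048)²] = 0.1258 kg m²; axis through the centre, so I = 0.1258 kg m².
Solid sphere: I_cm = (2/5)MR² = (2/5)(1.4)(0.079)² = 0.003495 kg m²; centre at d = 0.44 m, so the parallel axis theorem gives I = 0.003495 + (1.4)(0.44)² = 0.27453 kg m².
Total I = 3.4501 + 0.1258 + 0.27453 = 3.8504 kg m².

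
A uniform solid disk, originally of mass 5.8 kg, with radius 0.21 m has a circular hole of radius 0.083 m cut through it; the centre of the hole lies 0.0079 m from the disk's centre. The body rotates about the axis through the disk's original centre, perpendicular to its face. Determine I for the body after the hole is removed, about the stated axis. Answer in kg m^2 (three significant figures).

0.125

Unpierced body about its centre: I₀ = (1/2)MR² = (1/2)(5.8)(0.21)² = 0.12789 kg m^2.
The removed disk has mass m = M·(r/R)² = (5.8)(0.083/0.21)² = 0.90604 kg (same uniform areal density).
Its moment of inertia about the rotation axis (parallel-axis theorem): I_hole = (1/2)mr² + md² = (1/2)(0.90604)(0.083)² + (0.90604)(0.0079)² = 0.0031774 kg m^2.
Treating the hole as negative mass, I = I₀ − I_hole = 0.12789 − 0.0031774 = 0.12471 kg m^2.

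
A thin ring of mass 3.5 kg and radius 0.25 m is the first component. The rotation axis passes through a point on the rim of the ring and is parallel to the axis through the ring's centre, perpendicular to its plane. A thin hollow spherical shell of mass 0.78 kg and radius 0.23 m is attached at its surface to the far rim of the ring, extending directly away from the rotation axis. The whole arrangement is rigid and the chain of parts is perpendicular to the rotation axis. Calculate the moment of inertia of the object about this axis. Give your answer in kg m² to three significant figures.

0.881

Thin ring: I_cm = MR² = (3.5)(0.25)² = 0.21875 kg m²; centre at d = 0.25 m, so I = I_cm + Md² gives I = 0.21875 + (3.5)(0.25)² = 0.4375 kg m².
Spherical shell: I_cm = (2/3)MR² = (2/3)(0.78)(0.23)² = 0.027508 kg m²; centre at d = 0.25 + 0.25 + 0.23 = 0.73 m, so I = I_cm + Md² gives I = 0.027508 + (0.78)(0.73)² = 0.44317 kg m².
Total I = 0.4375 + 0.44317 = 0.88067 kg m².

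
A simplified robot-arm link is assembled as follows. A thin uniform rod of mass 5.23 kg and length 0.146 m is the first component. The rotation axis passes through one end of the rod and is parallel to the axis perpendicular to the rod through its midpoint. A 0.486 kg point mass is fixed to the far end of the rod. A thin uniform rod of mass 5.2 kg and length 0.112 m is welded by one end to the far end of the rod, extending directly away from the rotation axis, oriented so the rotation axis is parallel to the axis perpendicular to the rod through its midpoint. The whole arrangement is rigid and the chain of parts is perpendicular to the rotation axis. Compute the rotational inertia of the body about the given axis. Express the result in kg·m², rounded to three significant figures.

Thin rod: I_cm = (1/12)ML² = (1/12)(5.23)(0.146)² = 0.0092902 kg·m²; centre at d = 0.073 m, so the parallel axis theorem gives I = 0.0092902 + (5.23)(0.073)² = 0.037161 kg·m².
Point mass: I_cm = 0; centre at d = 0.073 + 0.073 = 0.146 m, so the parallel axis theorem gives I = 0 + (0.486)(0.146)² = 0.01036 kg·m².
Thin rod: I_cm = (1/12)ML² = (1/12)(5.2)(0.112)² = 0.0054357 kg·m²; centre at d = 0.073 + 0.073 + 0.056 = 0.202 m, so the parallel axis theorem gives I = 0.0054357 + (5.2)(0.202)² = 0.21762 kg·m².
Total I = 0.037161 + 0.01036 + 0.21762 = 0.26514 kg·m².

0.265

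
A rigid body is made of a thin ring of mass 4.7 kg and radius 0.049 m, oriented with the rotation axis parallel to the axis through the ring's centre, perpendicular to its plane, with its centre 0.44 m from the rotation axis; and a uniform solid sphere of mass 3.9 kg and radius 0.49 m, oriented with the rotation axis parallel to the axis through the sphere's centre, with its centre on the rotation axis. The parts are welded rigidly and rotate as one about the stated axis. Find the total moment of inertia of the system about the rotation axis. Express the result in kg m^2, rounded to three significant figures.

1.30

Thin ring: I_cm = MR² = (4.7)(0.049)² = 0.011285 kg m^2; centre at d = 0.44 m, so I = I_cm + Md² gives I = 0.011285 + (4.7)(0.44)² = 0.9212 kg m^2.
Solid sphere: I_cm = (2/5)MR² = (2/5)(3.9)(0.49)² = 0.37456 kg m^2; axis through the centre, so I = 0.37456 kg m^2.
Total I = 0.9212 + 0.37456 = 1.2958 kg m^2.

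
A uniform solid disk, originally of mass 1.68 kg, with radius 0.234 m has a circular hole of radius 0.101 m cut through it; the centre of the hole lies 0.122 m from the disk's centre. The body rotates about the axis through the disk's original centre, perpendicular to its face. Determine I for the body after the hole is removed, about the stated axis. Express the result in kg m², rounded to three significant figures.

Unpierced body about its centre: I₀ = (1/2)MR² = (1/2)(1.68)(0.234)² = 0.045995 kg m².
The removed disk has mass m = M·(r/R)² = (1.68)(0.101/0.234)² = 0.31298 kg (same uniform areal density).
Its moment of inertia about the rotation axis (parallel-axis theorem): I_hole = (1/2)mr² + md² = (1/2)(0.31298)(0.101)² + (0.31298)(0.122)² = 0.0062548 kg m².
Treating the hole as negative mass, I = I₀ − I_hole = 0.045995 − 0.0062548 = 0.03974 kg m².

0.0397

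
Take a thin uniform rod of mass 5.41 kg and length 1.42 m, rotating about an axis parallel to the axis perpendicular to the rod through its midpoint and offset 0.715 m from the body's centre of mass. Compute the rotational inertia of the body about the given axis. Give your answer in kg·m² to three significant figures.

I_cm = (1/12)ML² = (1/12)(5.41)(1.42)² = 0.90906 kg·m²; centre at d = 0.715 m, so the parallel axis theorem gives I = 0.90906 + (5.41)(0.715)² = 3.6748 kg·m².

3.67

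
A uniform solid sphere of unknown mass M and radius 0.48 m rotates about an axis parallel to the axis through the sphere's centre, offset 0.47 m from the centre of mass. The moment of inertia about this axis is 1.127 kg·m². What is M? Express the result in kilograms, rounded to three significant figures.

3.60

I = I_cm + Md² = (2/5)MR² + Md² = M·[0.4·(0.48)² + (0.47)²] = M·0.31306.
So M = 1.127 / 0.31306 = 3.5999 kg.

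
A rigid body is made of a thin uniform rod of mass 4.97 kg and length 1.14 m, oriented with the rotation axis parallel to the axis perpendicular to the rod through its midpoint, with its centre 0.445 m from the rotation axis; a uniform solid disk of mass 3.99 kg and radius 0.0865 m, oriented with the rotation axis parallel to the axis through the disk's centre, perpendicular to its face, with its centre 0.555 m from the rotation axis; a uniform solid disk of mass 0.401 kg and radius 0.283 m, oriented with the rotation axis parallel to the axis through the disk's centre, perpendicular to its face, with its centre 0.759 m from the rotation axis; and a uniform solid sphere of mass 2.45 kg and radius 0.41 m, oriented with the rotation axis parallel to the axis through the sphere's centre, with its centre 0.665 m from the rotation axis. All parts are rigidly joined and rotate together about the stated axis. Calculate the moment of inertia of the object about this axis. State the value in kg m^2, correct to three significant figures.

Thin rod: I_cm = (1/12)ML² = (1/12)(4.97)(1.14)² = 0.53825 kg m^2; centre at d = 0.445 m, so the parallel axis theorem gives I = 0.53825 + (4.97)(0.445)² = 1.5224 kg m^2.
Solid disk: I_cm = (1/2)MR² = (1/2)(3.99)(0.0865)² = 0.014927 kg m^2; centre at d = 0.555 m, so the parallel axis theorem gives I = 0.014927 + (3.99)(0.555)² = 1.2439 kg m^2.
Solid disk: I_cm = (1/2)MR² = (1/2)(0.401)(0.283)² = 0.016058 kg m^2; centre at d = 0.759 m, so the parallel axis theorem gives I = 0.016058 + (0.401)(0.759)² = 0.24707 kg m^2.
Solid sphere: I_cm = (2/5)MR² = (2/5)(2.45)(0.41)² = 0.16474 kg m^2; centre at d = 0.665 m, so the parallel axis theorem gives I = 0.16474 + (2.45)(0.665)² = 1.2482 kg m^2.
Total I = 1.5224 + 1.2439 + 0.24707 + 1.2482 = 4.2616 kg m^2.

4.26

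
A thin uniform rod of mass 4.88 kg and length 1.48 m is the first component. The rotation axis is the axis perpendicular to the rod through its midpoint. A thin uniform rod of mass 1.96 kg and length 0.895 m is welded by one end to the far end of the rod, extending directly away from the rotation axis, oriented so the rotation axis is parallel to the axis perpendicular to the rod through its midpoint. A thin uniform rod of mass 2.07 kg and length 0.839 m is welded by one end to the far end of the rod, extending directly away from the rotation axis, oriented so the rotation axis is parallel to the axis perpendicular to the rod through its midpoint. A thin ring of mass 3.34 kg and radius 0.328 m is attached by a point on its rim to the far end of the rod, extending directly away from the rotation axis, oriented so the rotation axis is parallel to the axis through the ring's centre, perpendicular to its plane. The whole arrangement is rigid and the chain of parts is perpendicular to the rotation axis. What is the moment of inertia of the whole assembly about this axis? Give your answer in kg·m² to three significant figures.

39.2

Thin rod: I_cm = (1/12)ML² = (1/12)(4.88)(1.48)² = 0.89076 kg·m²; axis through the centre, so I = 0.89076 kg·m².
Thin rod: I_cm = (1/12)ML² = (1/12)(1.96)(0.895)² = 0.13083 kg·m²; centre at d = 0.74 + 0.4475 = 1.1875 m, so the parallel axis theorem gives I = 0.13083 + (1.96)(1.1875)² = 2.8947 kg·m².
Thin rod: I_cm = (1/12)ML² = (1/12)(2.07)(0.839)² = 0.12143 kg·m²; centre at d = 0.74 + 0.4475 + 0.4475 + 0.4195 = 2.0545 m, so the parallel axis theorem gives I = 0.12143 + (2.07)(2.0545)² = 8.8588 kg·m².
Thin ring: I_cm = MR² = (3.34)(0.328)² = 0.35933 kg·m²; centre at d = 0.74 + 0.4475 + 0.4475 + 0.4195 + 0.4195 + 0.328 = 2.802 m, so the parallel axis theorem gives I = 0.35933 + (3.34)(2.802)² = 26.582 kg·m².
Total I = 0.89076 + 2.8947 + 8.8588 + 26.582 = 39.227 kg·m².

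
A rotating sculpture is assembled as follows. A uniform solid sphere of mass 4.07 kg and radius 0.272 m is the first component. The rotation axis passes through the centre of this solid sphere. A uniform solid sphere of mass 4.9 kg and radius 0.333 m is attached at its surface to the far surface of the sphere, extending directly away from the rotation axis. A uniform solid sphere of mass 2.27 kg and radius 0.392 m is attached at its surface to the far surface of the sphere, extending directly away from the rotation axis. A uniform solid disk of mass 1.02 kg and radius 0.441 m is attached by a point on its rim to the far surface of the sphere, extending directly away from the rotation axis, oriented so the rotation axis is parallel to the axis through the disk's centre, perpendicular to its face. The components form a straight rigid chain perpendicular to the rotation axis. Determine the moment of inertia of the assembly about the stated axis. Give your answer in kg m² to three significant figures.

11.2

Solid sphere: I_cm = (2/5)MR² = (2/5)(4.07)(0.272)² = 0.12045 kg m²; axis through the centre, so I = 0.12045 kg m².
Solid sphere: I_cm = (2/5)MR² = (2/5)(4.9)(0.333)² = 0.21734 kg m²; centre at d = 0.272 + 0.333 = 0.605 m, so the parallel axis theorem gives I = 0.21734 + (4.9)(0.605)² = 2.0109 kg m².
Solid sphere: I_cm = (2/5)MR² = (2/5)(2.27)(0.392)² = 0.13953 kg m²; centre at d = 0.272 + 0.333 + 0.333 + 0.392 = 1.33 m, so the parallel axis theorem gives I = 0.13953 + (2.27)(1.33)² = 4.1549 kg m².
Solid disk: I_cm = (1/2)MR² = (1/2)(1.02)(0.441)² = 0.099185 kg m²; centre at d = 0.272 + 0.333 + 0.333 + 0.392 + 0.392 + 0.441 = 2.163 m, so the parallel axis theorem gives I = 0.099185 + (1.02)(2.163)² = 4.8713 kg m².
Total I = 0.12045 + 2.0109 + 4.1549 + 4.8713 = 11.158 kg m².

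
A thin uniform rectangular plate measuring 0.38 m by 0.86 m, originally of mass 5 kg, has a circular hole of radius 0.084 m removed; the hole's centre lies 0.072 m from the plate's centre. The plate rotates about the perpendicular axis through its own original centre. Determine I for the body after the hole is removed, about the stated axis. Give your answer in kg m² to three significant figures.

Unpierced body about its centre: I₀ = (1/12)M(a²+b²) = (1/12)(5)[(0.38)² + (0.86)²] = 0.36833 kg m².
The removed disk has mass m = M·πr²/(ab) = (5)·π(0.084)²/(0.38·0.86) = 0.33915 kg (same uniform areal density).
Its moment of inertia about the rotation axis (parallel-axis theorem): I_hole = (1/2)mr² + md² = (1/2)(0.33915)(0.084)² + (0.33915)(0.072)² = 0.0029547 kg m².
Treating the hole as negative mass, I = I₀ − I_hole = 0.36833 − 0.0029547 = 0.36538 kg m².

0.365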